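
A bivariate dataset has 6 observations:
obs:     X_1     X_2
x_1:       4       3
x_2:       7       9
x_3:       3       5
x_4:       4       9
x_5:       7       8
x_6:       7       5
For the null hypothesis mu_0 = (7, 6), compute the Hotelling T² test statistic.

Step 1 — sample mean vector:
  mean(X_1) = (4 + 7 + 3 + 4 + 7 + 7) / 6 = 32/6 = 5.3333
  mean(X_2) = (3 + 9 + 5 + 9 + 8 + 5) / 6 = 39/6 = 6.5
  x̄ = (5.3333, 6.5),  deviation x̄ - mu_0 = (5.3333, 6.5) - (7, 6) = (-1.6667, 0.5).

Step 2 — sample covariance matrix, S[i,j] = (1/(n-1)) · Σ_k (x_{k,i} - mean_i) · (x_{k,j} - mean_j), divisor n-1 = 5:
  S[X_1,X_1] = ((-1.3333)·(-1.3333) + (1.6667)·(1.6667) + (-2.3333)·(-2.3333) + (-1.3333)·(-1.3333) + (1.6667)·(1.6667) + (1.6667)·(1.6667)) / 5 = 17.3333/5 = 3.4667
  S[X_1,X_2] = ((-1.3333)·(-3.5) + (1.6667)·(2.5) + (-2.3333)·(-1.5) + (-1.3333)·(2.5) + (1.6667)·(1.5) + (1.6667)·(-1.5)) / 5 = 9/5 = 1.8
  S[X_2,X_2] = ((-3.5)·(-3.5) + (2.5)·(2.5) + (-1.5)·(-1.5) + (2.5)·(2.5) + (1.5)·(1.5) + (-1.5)·(-1.5)) / 5 = 31.5/5 = 6.3
  S = [[3.4667, 1.8],
 [1.8, 6.3]].

Step 3 — invert S. det(S) = 3.4667·6.3 - (1.8)² = 18.6.
  S^{-1} = (1/det) · [[d, -b], [-b, a]] = [[0.3387, -0.0968],
 [-0.0968, 0.1864]].

Step 4 — quadratic form (x̄ - mu_0)^T · S^{-1} · (x̄ - mu_0):
  S^{-1} · (x̄ - mu_0) = (-0.6129, 0.2545),
  (x̄ - mu_0)^T · [...] = (-1.6667)·(-0.6129) + (0.5)·(0.2545) = 1.1487.

Step 5 — scale by n: T² = 6 · 1.1487 = 6.8925.

T² ≈ 6.8925


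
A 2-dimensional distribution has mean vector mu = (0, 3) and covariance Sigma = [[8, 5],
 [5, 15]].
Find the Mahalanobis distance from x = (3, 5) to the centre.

Step 1 — centre the observation: (x - mu) = (3, 2).

Step 2 — invert Sigma. det(Sigma) = 8·15 - (5)² = 95.
  Sigma^{-1} = (1/det) · [[d, -b], [-b, a]] = [[0.1579, -0.0526],
 [-0.0526, 0.0842]].

Step 3 — form the quadratic (x - mu)^T · Sigma^{-1} · (x - mu):
  Sigma^{-1} · (x - mu) = (0.3684, 0.0105).
  (x - mu)^T · [Sigma^{-1} · (x - mu)] = (3)·(0.3684) + (2)·(0.0105) = 1.1263.

Step 4 — take square root: d = √(1.1263) ≈ 1.0613.

d(x, mu) = √(1.1263) ≈ 1.0613


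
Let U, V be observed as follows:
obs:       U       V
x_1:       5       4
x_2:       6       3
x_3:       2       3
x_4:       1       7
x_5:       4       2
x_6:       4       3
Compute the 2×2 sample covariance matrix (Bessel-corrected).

Step 1 — column means:
  mean(U) = (5 + 6 + 2 + 1 + 4 + 4) / 6 = 22/6 = 3.6667
  mean(V) = (4 + 3 + 3 + 7 + 2 + 3) / 6 = 22/6 = 3.6667

Step 2 — sample covariance S[i,j] = (1/(n-1)) · Σ_k (x_{k,i} - mean_i) · (x_{k,j} - mean_j), with n-1 = 5.
  S[U,U] = ((1.3333)·(1.3333) + (2.3333)·(2.3333) + (-1.6667)·(-1.6667) + (-2.6667)·(-2.6667) + (0.3333)·(0.3333) + (0.3333)·(0.3333)) / 5 = 17.3333/5 = 3.4667
  S[U,V] = ((1.3333)·(0.3333) + (2.3333)·(-0.6667) + (-1.6667)·(-0.6667) + (-2.6667)·(3.3333) + (0.3333)·(-1.6667) + (0.3333)·(-0.6667)) / 5 = -9.6667/5 = -1.9333
  S[V,V] = ((0.3333)·(0.3333) + (-0.6667)·(-0.6667) + (-0.6667)·(-0.6667) + (3.3333)·(3.3333) + (-1.6667)·(-1.6667) + (-0.6667)·(-0.6667)) / 5 = 15.3333/5 = 3.0667

S is symmetric (S[j,i] = S[i,j]). Assembling:

S = [[3.4667, -1.9333],
 [-1.9333, 3.0667]]


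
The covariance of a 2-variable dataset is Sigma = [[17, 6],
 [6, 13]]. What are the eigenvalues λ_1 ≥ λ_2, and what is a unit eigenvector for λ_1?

Step 1 — characteristic polynomial of 2×2 Sigma:
  det(Sigma - λI) = λ² - trace · λ + det = 0.
  trace = 17 + 13 = 30, det = 17·13 - (6)² = 185.
Step 2 — discriminant:
  Δ = trace² - 4·det = 900 - 740 = 160.
Step 3 — eigenvalues:
  λ = (trace ± √Δ)/2 = (30 ± 12.6491)/2,
  λ_1 = 21.3246,  λ_2 = 8.6754.

Step 4 — unit eigenvector for λ_1: solve (Sigma - λ_1 I)v = 0. First row:
  (17 - 21.3246)·v_x + (6)·v_y = 0, i.e. (-4.3246)·v_x + (6)·v_y = 0,
  so v ∝ (b, λ_1 - a) = (6, 4.3246) = u.
  ||u|| = √((6)² + (4.3246)²) = √(54.7018) ≈ 7.3961,
  v_1 = u/||u|| ≈ (0.8112, 0.5847) (||v_1|| = 1).

λ_1 = 21.3246,  λ_2 = 8.6754;  v_1 ≈ (0.8112, 0.5847)


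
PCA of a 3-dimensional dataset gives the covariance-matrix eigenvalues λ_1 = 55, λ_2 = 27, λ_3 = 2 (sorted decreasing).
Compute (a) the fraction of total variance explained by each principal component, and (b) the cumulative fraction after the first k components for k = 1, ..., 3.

Step 1 — total variance = trace(Sigma) = Σ λ_i = 55 + 27 + 2 = 84.

Step 2 — fraction explained by component i = λ_i / Σ λ:
  PC1: 55/84 = 0.6548
  PC2: 27/84 = 0.3214
  PC3: 2/84 = 0.0238

Step 3 — cumulative fraction after k components = (λ_1 + ... + λ_k) / Σ λ:
  k = 1: 55/84 = 0.6548
  k = 2: (55 + 27)/84 = 82/84 = 0.9762
  k = 3: (55 + 27 + 2)/84 = 84/84 = 1

Summary (fraction, with percent):

explained: PC1 0.6548 (65.48%), PC2 0.3214 (32.14%), PC3 0.0238 (2.38%);  cumulative: 0.6548, 0.9762, 1


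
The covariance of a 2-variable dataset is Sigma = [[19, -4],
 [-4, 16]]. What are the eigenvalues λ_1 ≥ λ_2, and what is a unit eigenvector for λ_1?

Step 1 — characteristic polynomial of 2×2 Sigma:
  det(Sigma - λI) = λ² - trace · λ + det = 0.
  trace = 19 + 16 = 35, det = 19·16 - (-4)² = 288.
Step 2 — discriminant:
  Δ = trace² - 4·det = 1225 - 1152 = 73.
Step 3 — eigenvalues:
  λ = (trace ± √Δ)/2 = (35 ± 8.544)/2,
  λ_1 = 21.772,  λ_2 = 13.228.

Step 4 — unit eigenvector for λ_1: solve (Sigma - λ_1 I)v = 0. First row:
  (19 - 21.772)·v_x + (-4)·v_y = 0, i.e. (-2.772)·v_x + (-4)·v_y = 0,
  so v ∝ (b, λ_1 - a) = (-4, 2.772); multiply by -1 so the first entry is positive: u = (4, -2.772).
  ||u|| = √((4)² + (-2.772)²) = √(23.684) ≈ 4.8666,
  v_1 = u/||u|| ≈ (0.8219, -0.5696) (||v_1|| = 1).

λ_1 = 21.772,  λ_2 = 13.228;  v_1 ≈ (0.8219, -0.5696)


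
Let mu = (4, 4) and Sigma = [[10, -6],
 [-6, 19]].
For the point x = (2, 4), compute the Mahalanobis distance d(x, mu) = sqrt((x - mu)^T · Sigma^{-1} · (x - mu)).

Step 1 — centre the observation: (x - mu) = (-2, 0).

Step 2 — invert Sigma. det(Sigma) = 10·19 - (-6)² = 154.
  Sigma^{-1} = (1/det) · [[d, -b], [-b, a]] = [[0.1234, 0.039],
 [0.039, 0.0649]].

Step 3 — form the quadratic (x - mu)^T · Sigma^{-1} · (x - mu):
  Sigma^{-1} · (x - mu) = (-0.2468, -0.0779).
  (x - mu)^T · [Sigma^{-1} · (x - mu)] = (-2)·(-0.2468) + (0)·(-0.0779) = 0.4935.

Step 4 — take square root: d = √(0.4935) ≈ 0.7025.

d(x, mu) = √(0.4935) ≈ 0.7025


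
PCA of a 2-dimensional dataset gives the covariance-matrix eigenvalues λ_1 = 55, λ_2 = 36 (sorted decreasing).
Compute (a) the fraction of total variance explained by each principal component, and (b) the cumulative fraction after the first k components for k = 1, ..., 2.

Step 1 — total variance = trace(Sigma) = Σ λ_i = 55 + 36 = 91.

Step 2 — fraction explained by component i = λ_i / Σ λ:
  PC1: 55/91 = 0.6044
  PC2: 36/91 = 0.3956

Step 3 — cumulative fraction after k components = (λ_1 + ... + λ_k) / Σ λ:
  k = 1: 55/91 = 0.6044
  k = 2: (55 + 36)/91 = 91/91 = 1

Summary (fraction, with percent):

explained: PC1 0.6044 (60.44%), PC2 0.3956 (39.56%);  cumulative: 0.6044, 1


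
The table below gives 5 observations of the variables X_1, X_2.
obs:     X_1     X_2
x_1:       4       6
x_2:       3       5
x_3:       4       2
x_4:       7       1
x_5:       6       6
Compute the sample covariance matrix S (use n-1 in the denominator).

Step 1 — column means:
  mean(X_1) = (4 + 3 + 4 + 7 + 6) / 5 = 24/5 = 4.8
  mean(X_2) = (6 + 5 + 2 + 1 + 6) / 5 = 20/5 = 4

Step 2 — sample covariance S[i,j] = (1/(n-1)) · Σ_k (x_{k,i} - mean_i) · (x_{k,j} - mean_j), with n-1 = 4.
  S[X_1,X_1] = ((-0.8)·(-0.8) + (-1.8)·(-1.8) + (-0.8)·(-0.8) + (2.2)·(2.2) + (1.2)·(1.2)) / 4 = 10.8/4 = 2.7
  S[X_1,X_2] = ((-0.8)·(2) + (-1.8)·(1) + (-0.8)·(-2) + (2.2)·(-3) + (1.2)·(2)) / 4 = -6/4 = -1.5
  S[X_2,X_2] = ((2)·(2) + (1)·(1) + (-2)·(-2) + (-3)·(-3) + (2)·(2)) / 4 = 22/4 = 5.5

S is symmetric (S[j,i] = S[i,j]). Assembling:

S = [[2.7, -1.5],
 [-1.5, 5.5]]


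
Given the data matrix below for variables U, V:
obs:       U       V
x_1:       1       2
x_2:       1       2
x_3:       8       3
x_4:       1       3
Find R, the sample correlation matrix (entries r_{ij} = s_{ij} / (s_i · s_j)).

Step 1 — column means:
  mean(U) = (1 + 1 + 8 + 1) / 4 = 11/4 = 2.75
  mean(V) = (2 + 2 + 3 + 3) / 4 = 10/4 = 2.5

Step 2 — sample variances and covariances s[i,j] = (1/(n-1)) · Σ_k (x_{k,i} - mean_i) · (x_{k,j} - mean_j), with n-1 = 3:
  s[U,U] = ((-1.75)·(-1.75) + (-1.75)·(-1.75) + (5.25)·(5.25) + (-1.75)·(-1.75)) / 3 = 36.75/3 = 12.25
  s[U,V] = ((-1.75)·(-0.5) + (-1.75)·(-0.5) + (5.25)·(0.5) + (-1.75)·(0.5)) / 3 = 3.5/3 = 1.1667
  s[V,V] = ((-0.5)·(-0.5) + (-0.5)·(-0.5) + (0.5)·(0.5) + (0.5)·(0.5)) / 3 = 1/3 = 0.3333
  Sample standard deviations s_i = √(s[i,i]):
  s(U) = √(12.25) = 3.5
  s(V) = √(0.3333) = 0.5774

Step 3 — r_{ij} = s_{ij} / (s_i · s_j):
  r[U,U] = 1 (diagonal).
  r[U,V] = 1.1667 / (3.5 · 0.5774) = 1.1667 / 2.0207 = 0.5774
  r[V,V] = 1 (diagonal).

R is symmetric with unit diagonal. Assembling:

R = [[1, 0.5774],
 [0.5774, 1]]


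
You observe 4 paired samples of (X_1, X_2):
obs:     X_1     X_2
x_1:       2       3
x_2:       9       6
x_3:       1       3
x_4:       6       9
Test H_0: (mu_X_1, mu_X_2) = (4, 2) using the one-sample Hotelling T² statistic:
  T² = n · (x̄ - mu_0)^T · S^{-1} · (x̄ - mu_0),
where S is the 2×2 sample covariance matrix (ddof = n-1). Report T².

Step 1 — sample mean vector:
  mean(X_1) = (2 + 9 + 1 + 6) / 4 = 18/4 = 4.5
  mean(X_2) = (3 + 6 + 3 + 9) / 4 = 21/4 = 5.25
  x̄ = (4.5, 5.25),  deviation x̄ - mu_0 = (4.5, 5.25) - (4, 2) = (0.5, 3.25).

Step 2 — sample covariance matrix, S[i,j] = (1/(n-1)) · Σ_k (x_{k,i} - mean_i) · (x_{k,j} - mean_j), divisor n-1 = 3:
  S[X_1,X_1] = ((-2.5)·(-2.5) + (4.5)·(4.5) + (-3.5)·(-3.5) + (1.5)·(1.5)) / 3 = 41/3 = 13.6667
  S[X_1,X_2] = ((-2.5)·(-2.25) + (4.5)·(0.75) + (-3.5)·(-2.25) + (1.5)·(3.75)) / 3 = 22.5/3 = 7.5
  S[X_2,X_2] = ((-2.25)·(-2.25) + (0.75)·(0.75) + (-2.25)·(-2.25) + (3.75)·(3.75)) / 3 = 24.75/3 = 8.25
  S = [[13.6667, 7.5],
 [7.5, 8.25]].

Step 3 — invert S. det(S) = 13.6667·8.25 - (7.5)² = 56.5.
  S^{-1} = (1/det) · [[d, -b], [-b, a]] = [[0.146, -0.1327],
 [-0.1327, 0.2419]].

Step 4 — quadratic form (x̄ - mu_0)^T · S^{-1} · (x̄ - mu_0):
  S^{-1} · (x̄ - mu_0) = (-0.3584, 0.7198),
  (x̄ - mu_0)^T · [...] = (0.5)·(-0.3584) + (3.25)·(0.7198) = 2.16.

Step 5 — scale by n: T² = 4 · 2.16 = 8.6401.

T² ≈ 8.6401


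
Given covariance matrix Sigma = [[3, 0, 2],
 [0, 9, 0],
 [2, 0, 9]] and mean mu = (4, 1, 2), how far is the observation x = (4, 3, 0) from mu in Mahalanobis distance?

Step 1 — centre the observation: (x - mu) = (0, 2, -2).

Step 2 — invert Sigma (cofactor / det for 3×3, or solve directly):
  Sigma^{-1} = [[0.3913, 0, -0.087],
 [0, 0.1111, 0],
 [-0.087, 0, 0.1304]].

Step 3 — form the quadratic (x - mu)^T · Sigma^{-1} · (x - mu):
  Sigma^{-1} · (x - mu) = (0.1739, 0.2222, -0.2609).
  (x - mu)^T · [Sigma^{-1} · (x - mu)] = (0)·(0.1739) + (2)·(0.2222) + (-2)·(-0.2609) = 0.9662.

Step 4 — take square root: d = √(0.9662) ≈ 0.9829.

d(x, mu) = √(0.9662) ≈ 0.9829


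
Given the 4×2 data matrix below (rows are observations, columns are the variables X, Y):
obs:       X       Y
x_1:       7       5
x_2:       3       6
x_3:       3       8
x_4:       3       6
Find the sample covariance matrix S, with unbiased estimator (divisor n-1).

Step 1 — column means:
  mean(X) = (7 + 3 + 3 + 3) / 4 = 16/4 = 4
  mean(Y) = (5 + 6 + 8 + 6) / 4 = 25/4 = 6.25

Step 2 — sample covariance S[i,j] = (1/(n-1)) · Σ_k (x_{k,i} - mean_i) · (x_{k,j} - mean_j), with n-1 = 3.
  S[X,X] = ((3)·(3) + (-1)·(-1) + (-1)·(-1) + (-1)·(-1)) / 3 = 12/3 = 4
  S[X,Y] = ((3)·(-1.25) + (-1)·(-0.25) + (-1)·(1.75) + (-1)·(-0.25)) / 3 = -5/3 = -1.6667
  S[Y,Y] = ((-1.25)·(-1.25) + (-0.25)·(-0.25) + (1.75)·(1.75) + (-0.25)·(-0.25)) / 3 = 4.75/3 = 1.5833

S is symmetric (S[j,i] = S[i,j]). Assembling:

S = [[4, -1.6667],
 [-1.6667, 1.5833]]


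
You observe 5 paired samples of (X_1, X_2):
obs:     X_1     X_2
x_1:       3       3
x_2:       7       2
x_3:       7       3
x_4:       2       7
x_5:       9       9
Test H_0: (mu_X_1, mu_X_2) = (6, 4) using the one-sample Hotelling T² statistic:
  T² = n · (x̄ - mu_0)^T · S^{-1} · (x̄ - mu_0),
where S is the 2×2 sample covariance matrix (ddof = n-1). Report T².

Step 1 — sample mean vector:
  mean(X_1) = (3 + 7 + 7 + 2 + 9) / 5 = 28/5 = 5.6
  mean(X_2) = (3 + 2 + 3 + 7 + 9) / 5 = 24/5 = 4.8
  x̄ = (5.6, 4.8),  deviation x̄ - mu_0 = (5.6, 4.8) - (6, 4) = (-0.4, 0.8).

Step 2 — sample covariance matrix, S[i,j] = (1/(n-1)) · Σ_k (x_{k,i} - mean_i) · (x_{k,j} - mean_j), divisor n-1 = 4:
  S[X_1,X_1] = ((-2.6)·(-2.6) + (1.4)·(1.4) + (1.4)·(1.4) + (-3.6)·(-3.6) + (3.4)·(3.4)) / 4 = 35.2/4 = 8.8
  S[X_1,X_2] = ((-2.6)·(-1.8) + (1.4)·(-2.8) + (1.4)·(-1.8) + (-3.6)·(2.2) + (3.4)·(4.2)) / 4 = 4.6/4 = 1.15
  S[X_2,X_2] = ((-1.8)·(-1.8) + (-2.8)·(-2.8) + (-1.8)·(-1.8) + (2.2)·(2.2) + (4.2)·(4.2)) / 4 = 36.8/4 = 9.2
  S = [[8.8, 1.15],
 [1.15, 9.2]].

Step 3 — invert S. det(S) = 8.8·9.2 - (1.15)² = 79.6375.
  S^{-1} = (1/det) · [[d, -b], [-b, a]] = [[0.1155, -0.0144],
 [-0.0144, 0.1105]].

Step 4 — quadratic form (x̄ - mu_0)^T · S^{-1} · (x̄ - mu_0):
  S^{-1} · (x̄ - mu_0) = (-0.0578, 0.0942),
  (x̄ - mu_0)^T · [...] = (-0.4)·(-0.0578) + (0.8)·(0.0942) = 0.0984.

Step 5 — scale by n: T² = 5 · 0.0984 = 0.4922.

T² ≈ 0.4922


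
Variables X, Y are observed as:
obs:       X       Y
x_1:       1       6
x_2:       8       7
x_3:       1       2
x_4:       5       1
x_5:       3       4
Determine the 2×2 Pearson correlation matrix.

Step 1 — column means:
  mean(X) = (1 + 8 + 1 + 5 + 3) / 5 = 18/5 = 3.6
  mean(Y) = (6 + 7 + 2 + 1 + 4) / 5 = 20/5 = 4

Step 2 — sample variances and covariances s[i,j] = (1/(n-1)) · Σ_k (x_{k,i} - mean_i) · (x_{k,j} - mean_j), with n-1 = 4:
  s[X,X] = ((-2.6)·(-2.6) + (4.4)·(4.4) + (-2.6)·(-2.6) + (1.4)·(1.4) + (-0.6)·(-0.6)) / 4 = 35.2/4 = 8.8
  s[X,Y] = ((-2.6)·(2) + (4.4)·(3) + (-2.6)·(-2) + (1.4)·(-3) + (-0.6)·(0)) / 4 = 9/4 = 2.25
  s[Y,Y] = ((2)·(2) + (3)·(3) + (-2)·(-2) + (-3)·(-3) + (0)·(0)) / 4 = 26/4 = 6.5
  Sample standard deviations s_i = √(s[i,i]):
  s(X) = √(8.8) = 2.9665
  s(Y) = √(6.5) = 2.5495

Step 3 — r_{ij} = s_{ij} / (s_i · s_j):
  r[X,X] = 1 (diagonal).
  r[X,Y] = 2.25 / (2.9665 · 2.5495) = 2.25 / 7.5631 = 0.2975
  r[Y,Y] = 1 (diagonal).

R is symmetric with unit diagonal. Assembling:

R = [[1, 0.2975],
 [0.2975, 1]]


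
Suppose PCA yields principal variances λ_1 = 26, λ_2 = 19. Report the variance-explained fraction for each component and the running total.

Step 1 — total variance = trace(Sigma) = Σ λ_i = 26 + 19 = 45.

Step 2 — fraction explained by component i = λ_i / Σ λ:
  PC1: 26/45 = 0.5778
  PC2: 19/45 = 0.4222

Step 3 — cumulative fraction after k components = (λ_1 + ... + λ_k) / Σ λ:
  k = 1: 26/45 = 0.5778
  k = 2: (26 + 19)/45 = 45/45 = 1

Summary (fraction, with percent):

explained: PC1 0.5778 (57.78%), PC2 0.4222 (42.22%);  cumulative: 0.5778, 1


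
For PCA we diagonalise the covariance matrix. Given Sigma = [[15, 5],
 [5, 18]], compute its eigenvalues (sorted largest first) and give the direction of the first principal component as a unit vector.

Step 1 — characteristic polynomial of 2×2 Sigma:
  det(Sigma - λI) = λ² - trace · λ + det = 0.
  trace = 15 + 18 = 33, det = 15·18 - (5)² = 245.
Step 2 — discriminant:
  Δ = trace² - 4·det = 1089 - 980 = 109.
Step 3 — eigenvalues:
  λ = (trace ± √Δ)/2 = (33 ± 10.4403)/2,
  λ_1 = 21.7202,  λ_2 = 11.2798.

Step 4 — unit eigenvector for λ_1: solve (Sigma - λ_1 I)v = 0. First row:
  (15 - 21.7202)·v_x + (5)·v_y = 0, i.e. (-6.7202)·v_x + (5)·v_y = 0,
  so v ∝ (b, λ_1 - a) = (5, 6.7202) = u.
  ||u|| = √((5)² + (6.7202)²) = √(70.1605) ≈ 8.3762,
  v_1 = u/||u|| ≈ (0.5969, 0.8023) (||v_1|| = 1).

λ_1 = 21.7202,  λ_2 = 11.2798;  v_1 ≈ (0.5969, 0.8023)


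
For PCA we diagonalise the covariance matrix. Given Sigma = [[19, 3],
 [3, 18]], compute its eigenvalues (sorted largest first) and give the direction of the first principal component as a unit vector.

Step 1 — characteristic polynomial of 2×2 Sigma:
  det(Sigma - λI) = λ² - trace · λ + det = 0.
  trace = 19 + 18 = 37, det = 19·18 - (3)² = 333.
Step 2 — discriminant:
  Δ = trace² - 4·det = 1369 - 1332 = 37.
Step 3 — eigenvalues:
  λ = (trace ± √Δ)/2 = (37 ± 6.0828)/2,
  λ_1 = 21.5414,  λ_2 = 15.4586.

Step 4 — unit eigenvector for λ_1: solve (Sigma - λ_1 I)v = 0. First row:
  (19 - 21.5414)·v_x + (3)·v_y = 0, i.e. (-2.5414)·v_x + (3)·v_y = 0,
  so v ∝ (b, λ_1 - a) = (3, 2.5414) = u.
  ||u|| = √((3)² + (2.5414)²) = √(15.4586) ≈ 3.9317,
  v_1 = u/||u|| ≈ (0.763, 0.6464) (||v_1|| = 1).

λ_1 = 21.5414,  λ_2 = 15.4586;  v_1 ≈ (0.763, 0.6464)


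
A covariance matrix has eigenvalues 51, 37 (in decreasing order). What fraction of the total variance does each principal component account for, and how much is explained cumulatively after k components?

Step 1 — total variance = trace(Sigma) = Σ λ_i = 51 + 37 = 88.

Step 2 — fraction explained by component i = λ_i / Σ λ:
  PC1: 51/88 = 0.5795
  PC2: 37/88 = 0.4205

Step 3 — cumulative fraction after k components = (λ_1 + ... + λ_k) / Σ λ:
  k = 1: 51/88 = 0.5795
  k = 2: (51 + 37)/88 = 88/88 = 1

Summary (fraction, with percent):

explained: PC1 0.5795 (57.95%), PC2 0.4205 (42.05%);  cumulative: 0.5795, 1


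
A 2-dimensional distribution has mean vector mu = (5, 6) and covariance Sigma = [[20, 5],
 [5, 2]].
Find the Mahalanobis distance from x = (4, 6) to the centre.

Step 1 — centre the observation: (x - mu) = (-1, 0).

Step 2 — invert Sigma. det(Sigma) = 20·2 - (5)² = 15.
  Sigma^{-1} = (1/det) · [[d, -b], [-b, a]] = [[0.1333, -0.3333],
 [-0.3333, 1.3333]].

Step 3 — form the quadratic (x - mu)^T · Sigma^{-1} · (x - mu):
  Sigma^{-1} · (x - mu) = (-0.1333, 0.3333).
  (x - mu)^T · [Sigma^{-1} · (x - mu)] = (-1)·(-0.1333) + (0)·(0.3333) = 0.1333.

Step 4 — take square root: d = √(0.1333) ≈ 0.3651.

d(x, mu) = √(0.1333) ≈ 0.3651


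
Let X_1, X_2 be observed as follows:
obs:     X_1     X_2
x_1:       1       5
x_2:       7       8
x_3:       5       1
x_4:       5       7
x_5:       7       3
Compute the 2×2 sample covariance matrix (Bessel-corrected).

Step 1 — column means:
  mean(X_1) = (1 + 7 + 5 + 5 + 7) / 5 = 25/5 = 5
  mean(X_2) = (5 + 8 + 1 + 7 + 3) / 5 = 24/5 = 4.8

Step 2 — sample covariance S[i,j] = (1/(n-1)) · Σ_k (x_{k,i} - mean_i) · (x_{k,j} - mean_j), with n-1 = 4.
  S[X_1,X_1] = ((-4)·(-4) + (2)·(2) + (0)·(0) + (0)·(0) + (2)·(2)) / 4 = 24/4 = 6
  S[X_1,X_2] = ((-4)·(0.2) + (2)·(3.2) + (0)·(-3.8) + (0)·(2.2) + (2)·(-1.8)) / 4 = 2/4 = 0.5
  S[X_2,X_2] = ((0.2)·(0.2) + (3.2)·(3.2) + (-3.8)·(-3.8) + (2.2)·(2.2) + (-1.8)·(-1.8)) / 4 = 32.8/4 = 8.2

S is symmetric (S[j,i] = S[i,j]). Assembling:

S = [[6, 0.5],
 [0.5, 8.2]]


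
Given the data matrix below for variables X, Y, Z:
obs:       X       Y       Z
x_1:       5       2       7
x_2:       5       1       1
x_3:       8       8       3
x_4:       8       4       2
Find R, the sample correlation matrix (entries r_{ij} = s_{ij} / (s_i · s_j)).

Step 1 — column means:
  mean(X) = (5 + 5 + 8 + 8) / 4 = 26/4 = 6.5
  mean(Y) = (2 + 1 + 8 + 4) / 4 = 15/4 = 3.75
  mean(Z) = (7 + 1 + 3 + 2) / 4 = 13/4 = 3.25

Step 2 — sample variances and covariances s[i,j] = (1/(n-1)) · Σ_k (x_{k,i} - mean_i) · (x_{k,j} - mean_j), with n-1 = 3:
  s[X,X] = ((-1.5)·(-1.5) + (-1.5)·(-1.5) + (1.5)·(1.5) + (1.5)·(1.5)) / 3 = 9/3 = 3
  s[X,Y] = ((-1.5)·(-1.75) + (-1.5)·(-2.75) + (1.5)·(4.25) + (1.5)·(0.25)) / 3 = 13.5/3 = 4.5
  s[X,Z] = ((-1.5)·(3.75) + (-1.5)·(-2.25) + (1.5)·(-0.25) + (1.5)·(-1.25)) / 3 = -4.5/3 = -1.5
  s[Y,Y] = ((-1.75)·(-1.75) + (-2.75)·(-2.75) + (4.25)·(4.25) + (0.25)·(0.25)) / 3 = 28.75/3 = 9.5833
  s[Y,Z] = ((-1.75)·(3.75) + (-2.75)·(-2.25) + (4.25)·(-0.25) + (0.25)·(-1.25)) / 3 = -1.75/3 = -0.5833
  s[Z,Z] = ((3.75)·(3.75) + (-2.25)·(-2.25) + (-0.25)·(-0.25) + (-1.25)·(-1.25)) / 3 = 20.75/3 = 6.9167
  Sample standard deviations s_i = √(s[i,i]):
  s(X) = √(3) = 1.7321
  s(Y) = √(9.5833) = 3.0957
  s(Z) = √(6.9167) = 2.63

Step 3 — r_{ij} = s_{ij} / (s_i · s_j):
  r[X,X] = 1 (diagonal).
  r[X,Y] = 4.5 / (1.7321 · 3.0957) = 4.5 / 5.3619 = 0.8393
  r[X,Z] = -1.5 / (1.7321 · 2.63) = -1.5 / 4.5552 = -0.3293
  r[Y,Y] = 1 (diagonal).
  r[Y,Z] = -0.5833 / (3.0957 · 2.63) = -0.5833 / 8.1415 = -0.0716
  r[Z,Z] = 1 (diagonal).

R is symmetric with unit diagonal. Assembling:

R = [[1, 0.8393, -0.3293],
 [0.8393, 1, -0.0716],
 [-0.3293, -0.0716, 1]]


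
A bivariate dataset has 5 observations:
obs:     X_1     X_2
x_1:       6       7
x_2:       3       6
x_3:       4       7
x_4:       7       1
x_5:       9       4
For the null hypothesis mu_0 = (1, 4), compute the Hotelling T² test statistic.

Step 1 — sample mean vector:
  mean(X_1) = (6 + 3 + 4 + 7 + 9) / 5 = 29/5 = 5.8
  mean(X_2) = (7 + 6 + 7 + 1 + 4) / 5 = 25/5 = 5
  x̄ = (5.8, 5),  deviation x̄ - mu_0 = (5.8, 5) - (1, 4) = (4.8, 1).

Step 2 — sample covariance matrix, S[i,j] = (1/(n-1)) · Σ_k (x_{k,i} - mean_i) · (x_{k,j} - mean_j), divisor n-1 = 4:
  S[X_1,X_1] = ((0.2)·(0.2) + (-2.8)·(-2.8) + (-1.8)·(-1.8) + (1.2)·(1.2) + (3.2)·(3.2)) / 4 = 22.8/4 = 5.7
  S[X_1,X_2] = ((0.2)·(2) + (-2.8)·(1) + (-1.8)·(2) + (1.2)·(-4) + (3.2)·(-1)) / 4 = -14/4 = -3.5
  S[X_2,X_2] = ((2)·(2) + (1)·(1) + (2)·(2) + (-4)·(-4) + (-1)·(-1)) / 4 = 26/4 = 6.5
  S = [[5.7, -3.5],
 [-3.5, 6.5]].

Step 3 — invert S. det(S) = 5.7·6.5 - (-3.5)² = 24.8.
  S^{-1} = (1/det) · [[d, -b], [-b, a]] = [[0.2621, 0.1411],
 [0.1411, 0.2298]].

Step 4 — quadratic form (x̄ - mu_0)^T · S^{-1} · (x̄ - mu_0):
  S^{-1} · (x̄ - mu_0) = (1.3992, 0.9073),
  (x̄ - mu_0)^T · [...] = (4.8)·(1.3992) + (1)·(0.9073) = 7.6234.

Step 5 — scale by n: T² = 5 · 7.6234 = 38.1169.

T² ≈ 38.1169


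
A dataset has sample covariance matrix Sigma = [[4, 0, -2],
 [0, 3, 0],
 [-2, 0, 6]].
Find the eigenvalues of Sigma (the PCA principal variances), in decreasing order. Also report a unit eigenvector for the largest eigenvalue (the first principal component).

Step 1 — characteristic polynomial p(λ) = det(λI - Sigma) = λ³ - tr·λ² + c_1·λ - det, where tr = trace, c_1 = sum of the principal 2×2 minors, det = det(Sigma):
  tr = 4 + 3 + 6 = 13,
  c_1 = (4·3 - (0)²) + (4·6 - (-2)²) + (3·6 - (0)²) = 12 + 20 + 18 = 50,
  det = 4·(3·6 - (0)²) - (0)·((0)·6 - (0)·(-2)) + (-2)·((0)·(0) - 3·(-2)) = 4·(18) - (0)·(0) + (-2)·(6) = 60.
  So p(λ) = λ³ - 13λ² + 50λ - 60.
Step 2 — look for an integer root (rational root theorem: any rational root is an integer divisor of 60). Testing λ = 3:
  p(3) = 27 - 117 + 150 - 60 = 0  ✓
  Dividing out (λ - 3): p(λ) = (λ - 3)(λ² - 10λ + 20).
Step 3 — remaining eigenvalues from the quadratic λ² - 10λ + 20 = 0:
  Δ = 10² - 4·20 = 100 - 80 = 20,  λ = (10 ± √20)/2 = (10 ± 4.4721)/2 ≈ 7.2361 or 2.7639.
  Sorted: λ_1 = 7.2361,  λ_2 = 3,  λ_3 = 2.7639  (check: sum = 13 = tr ✓).

Step 4 — unit eigenvector for λ_1 ≈ 7.2361: v spans the null space of (Sigma - λ_1 I), whose rows are
  r_1 = (-3.2361, 0, -2),  r_2 = (0, -4.2361, 0),  r_3 = (-2, 0, -1.2361).
  v is orthogonal to every row, so take v ∝ r_1 × r_2 = ((0)·(0) - (-2)·(-4.2361), (-2)·(0) - (-3.2361)·(0), (-3.2361)·(-4.2361) - (0)·(0)) ≈ (-8.4721, 0, 13.7082).
  Rescale (multiply by -1 so the first nonzero entry is positive): u = (8.4721, 0, -13.7082).
  ||u|| = √((8.4721)² + (0)² + (-13.7082)²) = √(259.6919) ≈ 16.115,  v_1 = u/||u|| ≈ (0.5257, 0, -0.8507) (||v_1|| = 1).

λ_1 = 7.2361,  λ_2 = 3,  λ_3 = 2.7639;  v_1 ≈ (0.5257, 0, -0.8507)


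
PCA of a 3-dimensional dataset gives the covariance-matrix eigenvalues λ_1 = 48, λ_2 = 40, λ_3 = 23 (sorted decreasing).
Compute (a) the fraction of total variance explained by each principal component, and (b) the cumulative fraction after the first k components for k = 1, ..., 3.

Step 1 — total variance = trace(Sigma) = Σ λ_i = 48 + 40 + 23 = 111.

Step 2 — fraction explained by component i = λ_i / Σ λ:
  PC1: 48/111 = 0.4324
  PC2: 40/111 = 0.3604
  PC3: 23/111 = 0.2072

Step 3 — cumulative fraction after k components = (λ_1 + ... + λ_k) / Σ λ:
  k = 1: 48/111 = 0.4324
  k = 2: (48 + 40)/111 = 88/111 = 0.7928
  k = 3: (48 + 40 + 23)/111 = 111/111 = 1

Summary (fraction, with percent):

explained: PC1 0.4324 (43.24%), PC2 0.3604 (36.04%), PC3 0.2072 (20.72%);  cumulative: 0.4324, 0.7928, 1


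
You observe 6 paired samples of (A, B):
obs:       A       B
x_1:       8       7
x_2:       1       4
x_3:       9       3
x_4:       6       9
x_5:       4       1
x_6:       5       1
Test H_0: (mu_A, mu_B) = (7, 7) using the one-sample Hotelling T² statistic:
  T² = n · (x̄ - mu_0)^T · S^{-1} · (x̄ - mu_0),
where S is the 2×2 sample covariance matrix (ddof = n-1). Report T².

Step 1 — sample mean vector:
  mean(A) = (8 + 1 + 9 + 6 + 4 + 5) / 6 = 33/6 = 5.5
  mean(B) = (7 + 4 + 3 + 9 + 1 + 1) / 6 = 25/6 = 4.1667
  x̄ = (5.5, 4.1667),  deviation x̄ - mu_0 = (5.5, 4.1667) - (7, 7) = (-1.5, -2.8333).

Step 2 — sample covariance matrix, S[i,j] = (1/(n-1)) · Σ_k (x_{k,i} - mean_i) · (x_{k,j} - mean_j), divisor n-1 = 5:
  S[A,A] = ((2.5)·(2.5) + (-4.5)·(-4.5) + (3.5)·(3.5) + (0.5)·(0.5) + (-1.5)·(-1.5) + (-0.5)·(-0.5)) / 5 = 41.5/5 = 8.3
  S[A,B] = ((2.5)·(2.8333) + (-4.5)·(-0.1667) + (3.5)·(-1.1667) + (0.5)·(4.8333) + (-1.5)·(-3.1667) + (-0.5)·(-3.1667)) / 5 = 12.5/5 = 2.5
  S[B,B] = ((2.8333)·(2.8333) + (-0.1667)·(-0.1667) + (-1.1667)·(-1.1667) + (4.8333)·(4.8333) + (-3.1667)·(-3.1667) + (-3.1667)·(-3.1667)) / 5 = 52.8333/5 = 10.5667
  S = [[8.3, 2.5],
 [2.5, 10.5667]].

Step 3 — invert S. det(S) = 8.3·10.5667 - (2.5)² = 81.4533.
  S^{-1} = (1/det) · [[d, -b], [-b, a]] = [[0.1297, -0.0307],
 [-0.0307, 0.1019]].

Step 4 — quadratic form (x̄ - mu_0)^T · S^{-1} · (x̄ - mu_0):
  S^{-1} · (x̄ - mu_0) = (-0.1076, -0.2427),
  (x̄ - mu_0)^T · [...] = (-1.5)·(-0.1076) + (-2.8333)·(-0.2427) = 0.849.

Step 5 — scale by n: T² = 6 · 0.849 = 5.0941.

T² ≈ 5.0941


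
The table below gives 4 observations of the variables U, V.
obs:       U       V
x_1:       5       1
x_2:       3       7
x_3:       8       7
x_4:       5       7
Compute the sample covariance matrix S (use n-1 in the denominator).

Step 1 — column means:
  mean(U) = (5 + 3 + 8 + 5) / 4 = 21/4 = 5.25
  mean(V) = (1 + 7 + 7 + 7) / 4 = 22/4 = 5.5

Step 2 — sample covariance S[i,j] = (1/(n-1)) · Σ_k (x_{k,i} - mean_i) · (x_{k,j} - mean_j), with n-1 = 3.
  S[U,U] = ((-0.25)·(-0.25) + (-2.25)·(-2.25) + (2.75)·(2.75) + (-0.25)·(-0.25)) / 3 = 12.75/3 = 4.25
  S[U,V] = ((-0.25)·(-4.5) + (-2.25)·(1.5) + (2.75)·(1.5) + (-0.25)·(1.5)) / 3 = 1.5/3 = 0.5
  S[V,V] = ((-4.5)·(-4.5) + (1.5)·(1.5) + (1.5)·(1.5) + (1.5)·(1.5)) / 3 = 27/3 = 9

S is symmetric (S[j,i] = S[i,j]). Assembling:

S = [[4.25, 0.5],
 [0.5, 9]]


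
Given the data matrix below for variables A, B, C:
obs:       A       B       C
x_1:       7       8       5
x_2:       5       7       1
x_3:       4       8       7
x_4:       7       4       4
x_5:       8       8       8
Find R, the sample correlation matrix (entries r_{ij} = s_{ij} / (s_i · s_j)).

Step 1 — column means:
  mean(A) = (7 + 5 + 4 + 7 + 8) / 5 = 31/5 = 6.2
  mean(B) = (8 + 7 + 8 + 4 + 8) / 5 = 35/5 = 7
  mean(C) = (5 + 1 + 7 + 4 + 8) / 5 = 25/5 = 5

Step 2 — sample variances and covariances s[i,j] = (1/(n-1)) · Σ_k (x_{k,i} - mean_i) · (x_{k,j} - mean_j), with n-1 = 4:
  s[A,A] = ((0.8)·(0.8) + (-1.2)·(-1.2) + (-2.2)·(-2.2) + (0.8)·(0.8) + (1.8)·(1.8)) / 4 = 10.8/4 = 2.7
  s[A,B] = ((0.8)·(1) + (-1.2)·(0) + (-2.2)·(1) + (0.8)·(-3) + (1.8)·(1)) / 4 = -2/4 = -0.5
  s[A,C] = ((0.8)·(0) + (-1.2)·(-4) + (-2.2)·(2) + (0.8)·(-1) + (1.8)·(3)) / 4 = 5/4 = 1.25
  s[B,B] = ((1)·(1) + (0)·(0) + (1)·(1) + (-3)·(-3) + (1)·(1)) / 4 = 12/4 = 3
  s[B,C] = ((1)·(0) + (0)·(-4) + (1)·(2) + (-3)·(-1) + (1)·(3)) / 4 = 8/4 = 2
  s[C,C] = ((0)·(0) + (-4)·(-4) + (2)·(2) + (-1)·(-1) + (3)·(3)) / 4 = 30/4 = 7.5
  Sample standard deviations s_i = √(s[i,i]):
  s(A) = √(2.7) = 1.6432
  s(B) = √(3) = 1.7321
  s(C) = √(7.5) = 2.7386

Step 3 — r_{ij} = s_{ij} / (s_i · s_j):
  r[A,A] = 1 (diagonal).
  r[A,B] = -0.5 / (1.6432 · 1.7321) = -0.5 / 2.846 = -0.1757
  r[A,C] = 1.25 / (1.6432 · 2.7386) = 1.25 / 4.5 = 0.2778
  r[B,B] = 1 (diagonal).
  r[B,C] = 2 / (1.7321 · 2.7386) = 2 / 4.7434 = 0.4216
  r[C,C] = 1 (diagonal).

R is symmetric with unit diagonal. Assembling:

R = [[1, -0.1757, 0.2778],
 [-0.1757, 1, 0.4216],
 [0.2778, 0.4216, 1]]


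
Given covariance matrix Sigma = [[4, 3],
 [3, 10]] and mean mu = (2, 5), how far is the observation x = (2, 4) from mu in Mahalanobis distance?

Step 1 — centre the observation: (x - mu) = (0, -1).

Step 2 — invert Sigma. det(Sigma) = 4·10 - (3)² = 31.
  Sigma^{-1} = (1/det) · [[d, -b], [-b, a]] = [[0.3226, -0.0968],
 [-0.0968, 0.129]].

Step 3 — form the quadratic (x - mu)^T · Sigma^{-1} · (x - mu):
  Sigma^{-1} · (x - mu) = (0.0968, -0.129).
  (x - mu)^T · [Sigma^{-1} · (x - mu)] = (0)·(0.0968) + (-1)·(-0.129) = 0.129.

Step 4 — take square root: d = √(0.129) ≈ 0.3592.

d(x, mu) = √(0.129) ≈ 0.3592


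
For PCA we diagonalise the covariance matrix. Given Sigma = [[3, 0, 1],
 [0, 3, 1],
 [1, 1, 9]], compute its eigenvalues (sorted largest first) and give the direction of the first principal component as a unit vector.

Step 1 — characteristic polynomial p(λ) = det(λI - Sigma) = λ³ - tr·λ² + c_1·λ - det, where tr = trace, c_1 = sum of the principal 2×2 minors, det = det(Sigma):
  tr = 3 + 3 + 9 = 15,
  c_1 = (3·3 - (0)²) + (3·9 - (1)²) + (3·9 - (1)²) = 9 + 26 + 26 = 61,
  det = 3·(3·9 - (1)²) - (0)·((0)·9 - (1)·(1)) + (1)·((0)·(1) - 3·(1)) = 3·(26) - (0)·(-1) + (1)·(-3) = 75.
  So p(λ) = λ³ - 15λ² + 61λ - 75.
Step 2 — look for an integer root (rational root theorem: any rational root is an integer divisor of 75). Testing λ = 3:
  p(3) = 27 - 135 + 183 - 75 = 0  ✓
  Dividing out (λ - 3): p(λ) = (λ - 3)(λ² - 12λ + 25).
Step 3 — remaining eigenvalues from the quadratic λ² - 12λ + 25 = 0:
  Δ = 12² - 4·25 = 144 - 100 = 44,  λ = (12 ± √44)/2 = (12 ± 6.6332)/2 ≈ 9.3166 or 2.6834.
  Sorted: λ_1 = 9.3166,  λ_2 = 3,  λ_3 = 2.6834  (check: sum = 15 = tr ✓).

Step 4 — unit eigenvector for λ_1 ≈ 9.3166: v spans the null space of (Sigma - λ_1 I), whose rows are
  r_1 = (-6.3166, 0, 1),  r_2 = (0, -6.3166, 1),  r_3 = (1, 1, -0.3166).
  v is orthogonal to every row, so take v ∝ r_1 × r_2 = ((0)·(1) - (1)·(-6.3166), (1)·(0) - (-6.3166)·(1), (-6.3166)·(-6.3166) - (0)·(0)) ≈ (6.3166, 6.3166, 39.8997).
  Let u = (6.3166, 6.3166, 39.8997).
  ||u|| = √((6.3166)² + (6.3166)² + (39.8997)²) = √(1671.7894) ≈ 40.8875,  v_1 = u/||u|| ≈ (0.1545, 0.1545, 0.9758) (||v_1|| = 1).

λ_1 = 9.3166,  λ_2 = 3,  λ_3 = 2.6834;  v_1 ≈ (0.1545, 0.1545, 0.9758)


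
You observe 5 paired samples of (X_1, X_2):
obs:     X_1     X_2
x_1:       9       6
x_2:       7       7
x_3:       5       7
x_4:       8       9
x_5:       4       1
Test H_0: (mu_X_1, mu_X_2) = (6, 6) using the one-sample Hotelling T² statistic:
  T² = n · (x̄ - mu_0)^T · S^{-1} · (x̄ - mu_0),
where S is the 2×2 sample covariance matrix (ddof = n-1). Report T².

Step 1 — sample mean vector:
  mean(X_1) = (9 + 7 + 5 + 8 + 4) / 5 = 33/5 = 6.6
  mean(X_2) = (6 + 7 + 7 + 9 + 1) / 5 = 30/5 = 6
  x̄ = (6.6, 6),  deviation x̄ - mu_0 = (6.6, 6) - (6, 6) = (0.6, 0).

Step 2 — sample covariance matrix, S[i,j] = (1/(n-1)) · Σ_k (x_{k,i} - mean_i) · (x_{k,j} - mean_j), divisor n-1 = 4:
  S[X_1,X_1] = ((2.4)·(2.4) + (0.4)·(0.4) + (-1.6)·(-1.6) + (1.4)·(1.4) + (-2.6)·(-2.6)) / 4 = 17.2/4 = 4.3
  S[X_1,X_2] = ((2.4)·(0) + (0.4)·(1) + (-1.6)·(1) + (1.4)·(3) + (-2.6)·(-5)) / 4 = 16/4 = 4
  S[X_2,X_2] = ((0)·(0) + (1)·(1) + (1)·(1) + (3)·(3) + (-5)·(-5)) / 4 = 36/4 = 9
  S = [[4.3, 4],
 [4, 9]].

Step 3 — invert S. det(S) = 4.3·9 - (4)² = 22.7.
  S^{-1} = (1/det) · [[d, -b], [-b, a]] = [[0.3965, -0.1762],
 [-0.1762, 0.1894]].

Step 4 — quadratic form (x̄ - mu_0)^T · S^{-1} · (x̄ - mu_0):
  S^{-1} · (x̄ - mu_0) = (0.2379, -0.1057),
  (x̄ - mu_0)^T · [...] = (0.6)·(0.2379) + (0)·(-0.1057) = 0.1427.

Step 5 — scale by n: T² = 5 · 0.1427 = 0.7137.

T² ≈ 0.7137


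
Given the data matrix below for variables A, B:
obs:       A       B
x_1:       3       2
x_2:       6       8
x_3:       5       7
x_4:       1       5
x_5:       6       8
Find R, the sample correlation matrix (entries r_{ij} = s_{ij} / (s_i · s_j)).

Step 1 — column means:
  mean(A) = (3 + 6 + 5 + 1 + 6) / 5 = 21/5 = 4.2
  mean(B) = (2 + 8 + 7 + 5 + 8) / 5 = 30/5 = 6

Step 2 — sample variances and covariances s[i,j] = (1/(n-1)) · Σ_k (x_{k,i} - mean_i) · (x_{k,j} - mean_j), with n-1 = 4:
  s[A,A] = ((-1.2)·(-1.2) + (1.8)·(1.8) + (0.8)·(0.8) + (-3.2)·(-3.2) + (1.8)·(1.8)) / 4 = 18.8/4 = 4.7
  s[A,B] = ((-1.2)·(-4) + (1.8)·(2) + (0.8)·(1) + (-3.2)·(-1) + (1.8)·(2)) / 4 = 16/4 = 4
  s[B,B] = ((-4)·(-4) + (2)·(2) + (1)·(1) + (-1)·(-1) + (2)·(2)) / 4 = 26/4 = 6.5
  Sample standard deviations s_i = √(s[i,i]):
  s(A) = √(4.7) = 2.1679
  s(B) = √(6.5) = 2.5495

Step 3 — r_{ij} = s_{ij} / (s_i · s_j):
  r[A,A] = 1 (diagonal).
  r[A,B] = 4 / (2.1679 · 2.5495) = 4 / 5.5272 = 0.7237
  r[B,B] = 1 (diagonal).

R is symmetric with unit diagonal. Assembling:

R = [[1, 0.7237],
 [0.7237, 1]]


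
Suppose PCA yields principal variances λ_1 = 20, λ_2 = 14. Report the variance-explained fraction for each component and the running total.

Step 1 — total variance = trace(Sigma) = Σ λ_i = 20 + 14 = 34.

Step 2 — fraction explained by component i = λ_i / Σ λ:
  PC1: 20/34 = 0.5882
  PC2: 14/34 = 0.4118

Step 3 — cumulative fraction after k components = (λ_1 + ... + λ_k) / Σ λ:
  k = 1: 20/34 = 0.5882
  k = 2: (20 + 14)/34 = 34/34 = 1

Summary (fraction, with percent):

explained: PC1 0.5882 (58.82%), PC2 0.4118 (41.18%);  cumulative: 0.5882, 1


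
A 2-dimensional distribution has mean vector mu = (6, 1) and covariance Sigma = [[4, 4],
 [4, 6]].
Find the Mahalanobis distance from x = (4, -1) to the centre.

Step 1 — centre the observation: (x - mu) = (-2, -2).

Step 2 — invert Sigma. det(Sigma) = 4·6 - (4)² = 8.
  Sigma^{-1} = (1/det) · [[d, -b], [-b, a]] = [[0.75, -0.5],
 [-0.5, 0.5]].

Step 3 — form the quadratic (x - mu)^T · Sigma^{-1} · (x - mu):
  Sigma^{-1} · (x - mu) = (-0.5, 0).
  (x - mu)^T · [Sigma^{-1} · (x - mu)] = (-2)·(-0.5) + (-2)·(0) = 1.

Step 4 — take square root: d = √(1) ≈ 1.

d(x, mu) = √(1) ≈ 1


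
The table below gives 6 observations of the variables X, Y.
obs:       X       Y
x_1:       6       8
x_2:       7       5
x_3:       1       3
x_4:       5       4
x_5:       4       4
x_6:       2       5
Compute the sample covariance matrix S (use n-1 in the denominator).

Step 1 — column means:
  mean(X) = (6 + 7 + 1 + 5 + 4 + 2) / 6 = 25/6 = 4.1667
  mean(Y) = (8 + 5 + 3 + 4 + 4 + 5) / 6 = 29/6 = 4.8333

Step 2 — sample covariance S[i,j] = (1/(n-1)) · Σ_k (x_{k,i} - mean_i) · (x_{k,j} - mean_j), with n-1 = 5.
  S[X,X] = ((1.8333)·(1.8333) + (2.8333)·(2.8333) + (-3.1667)·(-3.1667) + (0.8333)·(0.8333) + (-0.1667)·(-0.1667) + (-2.1667)·(-2.1667)) / 5 = 26.8333/5 = 5.3667
  S[X,Y] = ((1.8333)·(3.1667) + (2.8333)·(0.1667) + (-3.1667)·(-1.8333) + (0.8333)·(-0.8333) + (-0.1667)·(-0.8333) + (-2.1667)·(0.1667)) / 5 = 11.1667/5 = 2.2333
  S[Y,Y] = ((3.1667)·(3.1667) + (0.1667)·(0.1667) + (-1.8333)·(-1.8333) + (-0.8333)·(-0.8333) + (-0.8333)·(-0.8333) + (0.1667)·(0.1667)) / 5 = 14.8333/5 = 2.9667

S is symmetric (S[j,i] = S[i,j]). Assembling:

S = [[5.3667, 2.2333],
 [2.2333, 2.9667]]


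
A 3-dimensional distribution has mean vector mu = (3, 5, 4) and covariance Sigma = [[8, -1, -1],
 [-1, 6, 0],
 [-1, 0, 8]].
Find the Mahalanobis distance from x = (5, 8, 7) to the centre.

Step 1 — centre the observation: (x - mu) = (2, 3, 3).

Step 2 — invert Sigma (cofactor / det for 3×3, or solve directly):
  Sigma^{-1} = [[0.1297, 0.0216, 0.0162],
 [0.0216, 0.1703, 0.0027],
 [0.0162, 0.0027, 0.127]].

Step 3 — form the quadratic (x - mu)^T · Sigma^{-1} · (x - mu):
  Sigma^{-1} · (x - mu) = (0.373, 0.5622, 0.4216).
  (x - mu)^T · [Sigma^{-1} · (x - mu)] = (2)·(0.373) + (3)·(0.5622) + (3)·(0.4216) = 3.6973.

Step 4 — take square root: d = √(3.6973) ≈ 1.9228.

d(x, mu) = √(3.6973) ≈ 1.9228


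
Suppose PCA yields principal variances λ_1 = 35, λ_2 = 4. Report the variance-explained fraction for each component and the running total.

Step 1 — total variance = trace(Sigma) = Σ λ_i = 35 + 4 = 39.

Step 2 — fraction explained by component i = λ_i / Σ λ:
  PC1: 35/39 = 0.8974
  PC2: 4/39 = 0.1026

Step 3 — cumulative fraction after k components = (λ_1 + ... + λ_k) / Σ λ:
  k = 1: 35/39 = 0.8974
  k = 2: (35 + 4)/39 = 39/39 = 1

Summary (fraction, with percent):

explained: PC1 0.8974 (89.74%), PC2 0.1026 (10.26%);  cumulative: 0.8974, 1


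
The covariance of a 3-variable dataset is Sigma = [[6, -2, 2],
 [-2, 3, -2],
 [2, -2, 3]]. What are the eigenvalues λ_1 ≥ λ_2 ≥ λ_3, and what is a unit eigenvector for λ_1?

Step 1 — characteristic polynomial p(λ) = det(λI - Sigma) = λ³ - tr·λ² + c_1·λ - det, where tr = trace, c_1 = sum of the principal 2×2 minors, det = det(Sigma):
  tr = 6 + 3 + 3 = 12,
  c_1 = (6·3 - (-2)²) + (6·3 - (2)²) + (3·3 - (-2)²) = 14 + 14 + 5 = 33,
  det = 6·(3·3 - (-2)²) - (-2)·((-2)·3 - (-2)·(2)) + (2)·((-2)·(-2) - 3·(2)) = 6·(5) - (-2)·(-2) + (2)·(-2) = 22.
  So p(λ) = λ³ - 12λ² + 33λ - 22.
Step 2 — look for an integer root (rational root theorem: any rational root is an integer divisor of 22). Testing λ = 1:
  p(1) = 1 - 12 + 33 - 22 = 0  ✓
  Dividing out (λ - 1): p(λ) = (λ - 1)(λ² - 11λ + 22).
Step 3 — remaining eigenvalues from the quadratic λ² - 11λ + 22 = 0:
  Δ = 11² - 4·22 = 121 - 88 = 33,  λ = (11 ± √33)/2 = (11 ± 5.7446)/2 ≈ 8.3723 or 2.6277.
  Sorted: λ_1 = 8.3723,  λ_2 = 2.6277,  λ_3 = 1  (check: sum = 12 = tr ✓).

Step 4 — unit eigenvector for λ_1 ≈ 8.3723: v spans the null space of (Sigma - λ_1 I), whose rows are
  r_1 = (-2.3723, -2, 2),  r_2 = (-2, -5.3723, -2),  r_3 = (2, -2, -5.3723).
  v is orthogonal to every row, so take v ∝ r_1 × r_2 = ((-2)·(-2) - (2)·(-5.3723), (2)·(-2) - (-2.3723)·(-2), (-2.3723)·(-5.3723) - (-2)·(-2)) ≈ (14.7446, -8.7446, 8.7446).
  Let u = (14.7446, -8.7446, 8.7446).
  ||u|| = √((14.7446)² + (-8.7446)² + (8.7446)²) = √(370.3369) ≈ 19.2441,  v_1 = u/||u|| ≈ (0.7662, -0.4544, 0.4544) (||v_1|| = 1).

λ_1 = 8.3723,  λ_2 = 2.6277,  λ_3 = 1;  v_1 ≈ (0.7662, -0.4544, 0.4544)


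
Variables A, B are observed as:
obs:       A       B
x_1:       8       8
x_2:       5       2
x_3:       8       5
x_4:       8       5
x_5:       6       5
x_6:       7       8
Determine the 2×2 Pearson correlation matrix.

Step 1 — column means:
  mean(A) = (8 + 5 + 8 + 8 + 6 + 7) / 6 = 42/6 = 7
  mean(B) = (8 + 2 + 5 + 5 + 5 + 8) / 6 = 33/6 = 5.5

Step 2 — sample variances and covariances s[i,j] = (1/(n-1)) · Σ_k (x_{k,i} - mean_i) · (x_{k,j} - mean_j), with n-1 = 5:
  s[A,A] = ((1)·(1) + (-2)·(-2) + (1)·(1) + (1)·(1) + (-1)·(-1) + (0)·(0)) / 5 = 8/5 = 1.6
  s[A,B] = ((1)·(2.5) + (-2)·(-3.5) + (1)·(-0.5) + (1)·(-0.5) + (-1)·(-0.5) + (0)·(2.5)) / 5 = 9/5 = 1.8
  s[B,B] = ((2.5)·(2.5) + (-3.5)·(-3.5) + (-0.5)·(-0.5) + (-0.5)·(-0.5) + (-0.5)·(-0.5) + (2.5)·(2.5)) / 5 = 25.5/5 = 5.1
  Sample standard deviations s_i = √(s[i,i]):
  s(A) = √(1.6) = 1.2649
  s(B) = √(5.1) = 2.2583

Step 3 — r_{ij} = s_{ij} / (s_i · s_j):
  r[A,A] = 1 (diagonal).
  r[A,B] = 1.8 / (1.2649 · 2.2583) = 1.8 / 2.8566 = 0.6301
  r[B,B] = 1 (diagonal).

R is symmetric with unit diagonal. Assembling:

R = [[1, 0.6301],
 [0.6301, 1]]
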